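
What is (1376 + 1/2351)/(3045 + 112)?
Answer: 3234977/7422107 ≈ 0.43586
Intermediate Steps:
(1376 + 1/2351)/(3045 + 112) = (1376 + 1/2351)/3157 = (3234977/2351)*(1/3157) = 3234977/7422107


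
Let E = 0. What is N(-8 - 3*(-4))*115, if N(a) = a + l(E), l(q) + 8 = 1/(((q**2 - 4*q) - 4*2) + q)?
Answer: -3795/8 ≈ -474.38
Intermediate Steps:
l(q) = -8 + 1/(-8 + q**2 - 3*q) (l(q) = -8 + 1/(((q**2 - 4*q) - 4*2) + q) = -8 + 1/(((q**2 - 4*q) - 8) + q) = -8 + 1/((-8 + q**2 - 4*q) + q) = -8 + 1/(-8 + q**2 - 3*q))
N(a) = -65/8 + a (N(a) = a + (-65 - 24*0 + 8*0**2)/(8 - 1*0**2 + 3*0) = a + (-65 + 0 + 8*0)/(8 - 1*0 + 0) = a + (-65 + 0 + 0)/(8 + 0 + 0) = a - 65/8 = -65/8 + a)
N(-8 - 3*(-4))*115 = (-65/8 + (-8 - 3*(-4)))*115 = (-65/8 + (-8 + 12))*115 = (-65/8 + 4)*115 = -33/8*115 = -3795/8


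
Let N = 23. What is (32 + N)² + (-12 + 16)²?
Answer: 3041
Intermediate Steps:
(32 + N)² + (-12 + 16)² = (32 + 23)² + (-12 + 16)² = 55² + 4² = 3025 + 16 = 3041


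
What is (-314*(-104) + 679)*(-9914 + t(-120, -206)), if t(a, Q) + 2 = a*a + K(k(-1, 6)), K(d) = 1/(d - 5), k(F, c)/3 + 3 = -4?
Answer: 3886294305/26 ≈ 1.4947e+8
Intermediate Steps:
k(F, c) = -21 (k(F, c) = -9 + 3*(-4) = -9 - 12 = -21)
K(d) = 1/(-5 + d)
t(a, Q) = -53/26 + a**2 (t(a, Q) = -2 + (a*a + 1/(-5 - 21)) = -2 + (a**2 + 1/(-26)) = -2 + (a**2 - 1/26) = -2 + (-1/26 + a**2) = -53/26 + a**2)
(-314*(-104) + 679)*(-9914 + t(-120, -206)) = (-314*(-104) + 679)*(-9914 + (-53/26 + (-120)**2)) = (32656 + 679)*(-9914 + (-53/26 + 14400)) = 33335*(-9914 + 374347/26) = 33335*(116583/26) = 3886294305/26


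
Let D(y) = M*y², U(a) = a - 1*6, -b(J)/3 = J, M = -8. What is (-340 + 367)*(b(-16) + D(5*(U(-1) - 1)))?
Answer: -344304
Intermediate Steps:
b(J) = -3*J
U(a) = -6 + a (U(a) = a - 6 = -6 + a)
D(y) = -8*y²
(-340 + 367)*(b(-16) + D(5*(U(-1) - 1))) = (-340 + 367)*(-3*(-16) - 8*25*((-6 - 1) - 1)²) = 27*(48 - 8*25*(-7 - 1)²) = 27*(48 - 8*(5*(-8))²) = 27*(48 - 8*(-40)²) = 27*(48 - 8*1600) = 27*(48 - 12800) = 27*(-12752) = -344304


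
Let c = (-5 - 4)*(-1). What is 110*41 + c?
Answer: 4519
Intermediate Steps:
c = 9 (c = -9*(-1) = 9)
110*41 + c = 110*41 + 9 = 4510 + 9 = 4519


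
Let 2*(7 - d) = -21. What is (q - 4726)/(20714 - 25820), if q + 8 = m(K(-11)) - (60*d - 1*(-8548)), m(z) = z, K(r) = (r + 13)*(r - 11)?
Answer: 2396/851 ≈ 2.8155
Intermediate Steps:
d = 35/2 (d = 7 - 1/2*(-21) = 7 + 21/2 = 35/2 ≈ 17.500)
K(r) = (-11 + r)*(13 + r) (K(r) = (13 + r)*(-11 + r) = (-11 + r)*(13 + r))
q = -9650 (q = -8 + ((-143 + (-11)**2 + 2*(-11)) - (60*(35/2) - 1*(-8548))) = -8 + ((-143 + 121 - 22) - (1050 + 8548)) = -8 + (-44 - 1*9598) = -8 + (-44 - 9598) = -8 - 9642 = -9650)
(q - 4726)/(20714 - 25820) = (-9650 - 4726)/(20714 - 25820) = -14376/(-5106) = -14376*(-1/5106) = 2396/851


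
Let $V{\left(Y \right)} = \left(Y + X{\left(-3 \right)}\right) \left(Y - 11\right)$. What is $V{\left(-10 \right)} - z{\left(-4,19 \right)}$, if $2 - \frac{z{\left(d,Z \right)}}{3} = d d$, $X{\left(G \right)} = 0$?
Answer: $252$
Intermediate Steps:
$z{\left(d,Z \right)} = 6 - 3 d^{2}$ ($z{\left(d,Z \right)} = 6 - 3 d d = 6 - 3 d^{2}$)
$V{\left(Y \right)} = Y \left(-11 + Y\right)$ ($V{\left(Y \right)} = \left(Y + 0\right) \left(Y - 11\right) = Y \left(-11 + Y\right)$)
$V{\left(-10 \right)} - z{\left(-4,19 \right)} = - 10 \left(-11 - 10\right) - \left(6 - 3 \left(-4\right)^{2}\right) = \left(-10\right) \left(-21\right) - \left(6 - 48\right) = 210 - \left(6 - 48\right) = 210 - -42 = 210 + 42 = 252$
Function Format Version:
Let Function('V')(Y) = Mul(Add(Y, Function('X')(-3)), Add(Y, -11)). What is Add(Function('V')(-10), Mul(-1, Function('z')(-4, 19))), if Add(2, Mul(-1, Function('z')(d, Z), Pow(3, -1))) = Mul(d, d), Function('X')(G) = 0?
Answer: 252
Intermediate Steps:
Function('z')(d, Z) = Add(6, Mul(-3, Pow(d, 2))) (Function('z')(d, Z) = Add(6, Mul(-3, Mul(d, d))) = Add(6, Mul(-3, Pow(d, 2))))
Function('V')(Y) = Mul(Y, Add(-11, Y)) (Function('V')(Y) = Mul(Add(Y, 0), Add(Y, -11)) = Mul(Y, Add(-11, Y)))
Add(Function('V')(-10), Mul(-1, Function('z')(-4, 19))) = Add(Mul(-10, Add(-11, -10)), Mul(-1, Add(6, Mul(-3, Pow(-4, 2))))) = Add(Mul(-10, -21), Mul(-1, Add(6, Mul(-3, 16)))) = Add(210, Mul(-1, Add(6, -48))) = Add(210, Mul(-1, -42)) = Add(210, 42) = 252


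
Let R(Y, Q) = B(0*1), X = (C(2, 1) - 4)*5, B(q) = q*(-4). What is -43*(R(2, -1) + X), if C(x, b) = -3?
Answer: 1505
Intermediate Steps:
B(q) = -4*q
X = -35 (X = (-3 - 4)*5 = -7*5 = -35)
R(Y, Q) = 0 (R(Y, Q) = -0 = -4*0 = 0)
-43*(R(2, -1) + X) = -43*(0 - 35) = -43*(-35) = 1505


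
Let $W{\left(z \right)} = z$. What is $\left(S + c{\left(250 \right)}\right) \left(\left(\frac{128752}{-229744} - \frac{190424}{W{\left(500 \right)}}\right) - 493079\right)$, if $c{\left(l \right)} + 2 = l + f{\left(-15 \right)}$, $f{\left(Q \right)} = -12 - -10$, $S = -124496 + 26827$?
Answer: $\frac{86287526798222342}{1794875} \approx 4.8074 \cdot 10^{10}$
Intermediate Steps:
$S = -97669$
$f{\left(Q \right)} = -2$ ($f{\left(Q \right)} = -12 + 10 = -2$)
$c{\left(l \right)} = -4 + l$ ($c{\left(l \right)} = -2 + \left(l - 2\right) = -2 + \left(-2 + l\right) = -4 + l$)
$\left(S + c{\left(250 \right)}\right) \left(\left(\frac{128752}{-229744} - \frac{190424}{W{\left(500 \right)}}\right) - 493079\right) = \left(-97669 + \left(-4 + 250\right)\right) \left(\left(\frac{128752}{-229744} - \frac{190424}{500}\right) - 493079\right) = \left(-97669 + 246\right) \left(\left(128752 \left(- \frac{1}{229744}\right) - \frac{47606}{125}\right) - 493079\right) = - 97423 \left(\left(- \frac{8047}{14359} - \frac{47606}{125}\right) - 493079\right) = - 97423 \left(- \frac{684580429}{1794875} - 493079\right) = \left(-97423\right) \left(- \frac{885699750554}{1794875}\right) = \frac{86287526798222342}{1794875}$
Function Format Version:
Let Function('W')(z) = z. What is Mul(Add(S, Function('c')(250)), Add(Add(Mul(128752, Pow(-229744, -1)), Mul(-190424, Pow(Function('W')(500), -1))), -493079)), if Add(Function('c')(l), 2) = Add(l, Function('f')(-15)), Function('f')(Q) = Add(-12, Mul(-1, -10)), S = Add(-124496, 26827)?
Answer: Rational(86287526798222342, 1794875) ≈ 4.8074e+10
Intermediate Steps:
S = -97669
Function('f')(Q) = -2 (Function('f')(Q) = Add(-12, 10) = -2)
Function('c')(l) = Add(-4, l) (Function('c')(l) = Add(-2, Add(l, -2)) = Add(-2, Add(-2, l)) = Add(-4, l))
Mul(Add(S, Function('c')(250)), Add(Add(Mul(128752, Pow(-229744, -1)), Mul(-190424, Pow(Function('W')(500), -1))), -493079)) = Mul(Add(-97669, Add(-4, 250)), Add(Add(Mul(128752, Pow(-229744, -1)), Mul(-190424, Pow(500, -1))), -493079)) = Mul(Add(-97669, 246), Add(Add(Mul(128752, Rational(-1, 229744)), Mul(-190424, Rational(1, 500))), -493079)) = Mul(-97423, Add(Add(Rational(-8047, 14359), Rational(-47606, 125)), -493079)) = Mul(-97423, Add(Rational(-684580429, 1794875), -493079)) = Mul(-97423, Rational(-885699750554, 1794875)) = Rational(86287526798222342, 1794875)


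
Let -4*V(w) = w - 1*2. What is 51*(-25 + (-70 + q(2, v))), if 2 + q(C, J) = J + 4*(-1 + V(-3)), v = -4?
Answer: -5100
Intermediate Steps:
V(w) = ½ - w/4 (V(w) = -(w - 1*2)/4 = -(w - 2)/4 = -(-2 + w)/4 = ½ - w/4)
q(C, J) = -1 + J (q(C, J) = -2 + (J + 4*(-1 + (½ - ¼*(-3)))) = -2 + (J + 4*(-1 + (½ + ¾))) = -2 + (J + 4*(-1 + 5/4)) = -2 + (J + 4*(¼)) = -2 + (J + 1) = -2 + (1 + J) = -1 + J)
51*(-25 + (-70 + q(2, v))) = 51*(-25 + (-70 + (-1 - 4))) = 51*(-25 + (-70 - 5)) = 51*(-25 - 75) = 51*(-100) = -5100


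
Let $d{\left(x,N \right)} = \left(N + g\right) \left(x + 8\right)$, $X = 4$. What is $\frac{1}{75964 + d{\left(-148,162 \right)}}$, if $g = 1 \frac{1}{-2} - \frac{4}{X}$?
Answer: $\frac{1}{53494} \approx 1.8694 \cdot 10^{-5}$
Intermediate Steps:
$g = - \frac{3}{2}$ ($g = 1 \frac{1}{-2} - \frac{4}{4} = 1 \left(- \frac{1}{2}\right) - 1 = - \frac{1}{2} - 1 = - \frac{3}{2} \approx -1.5$)
$d{\left(x,N \right)} = \left(8 + x\right) \left(- \frac{3}{2} + N\right)$ ($d{\left(x,N \right)} = \left(N - \frac{3}{2}\right) \left(x + 8\right) = \left(- \frac{3}{2} + N\right) \left(8 + x\right) = \left(8 + x\right) \left(- \frac{3}{2} + N\right)$)
$\frac{1}{75964 + d{\left(-148,162 \right)}} = \frac{1}{75964 + \left(-12 + 8 \cdot 162 - -222 + 162 \left(-148\right)\right)} = \frac{1}{75964 + \left(-12 + 1296 + 222 - 23976\right)} = \frac{1}{75964 - 22470} = \frac{1}{53494}$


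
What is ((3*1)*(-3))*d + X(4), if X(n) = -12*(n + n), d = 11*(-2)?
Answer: 102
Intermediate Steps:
d = -22
X(n) = -24*n
((3*1)*(-3))*d + X(4) = ((3*1)*(-3))*(-22) - 24*4 = (3*(-3))*(-22) - 96 = -9*(-22) - 96 = 198 - 96 = 102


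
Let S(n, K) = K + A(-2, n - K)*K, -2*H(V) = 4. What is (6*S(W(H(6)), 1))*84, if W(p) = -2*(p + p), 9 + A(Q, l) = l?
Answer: -504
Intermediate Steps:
H(V) = -2 (H(V) = -½*4 = -2)
A(Q, l) = -9 + l
W(p) = -4*p
S(n, K) = K + K*(-9 + n - K) (S(n, K) = K + (-9 + (n - K))*K = K + (-9 + n - K)*K = K + K*(-9 + n - K))
(6*S(W(H(6)), 1))*84 = (6*(1*(-8 - 4*(-2) - 1*1)))*84 = (6*(1*(-8 + 8 - 1)))*84 = (6*(1*(-1)))*84 = (6*(-1))*84 = -6*84 = -504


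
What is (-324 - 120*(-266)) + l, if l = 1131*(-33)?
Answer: -5727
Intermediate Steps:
l = -37323
(-324 - 120*(-266)) + l = (-324 - 120*(-266)) - 37323 = (-324 + 31920) - 37323 = 31596 - 37323 = -5727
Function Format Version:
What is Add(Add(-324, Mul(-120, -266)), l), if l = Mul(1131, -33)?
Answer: -5727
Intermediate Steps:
l = -37323
Add(Add(-324, Mul(-120, -266)), l) = Add(Add(-324, Mul(-120, -266)), -37323) = Add(Add(-324, 31920), -37323) = Add(31596, -37323) = -5727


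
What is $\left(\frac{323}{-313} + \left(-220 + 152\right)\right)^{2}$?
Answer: $\frac{466862449}{97969} \approx 4765.4$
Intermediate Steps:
$\left(\frac{323}{-313} + \left(-220 + 152\right)\right)^{2} = \left(323 \left(- \frac{1}{313}\right) - 68\right)^{2} = \left(- \frac{323}{313} - 68\right)^{2} = \left(- \frac{21607}{313}\right)^{2} = \frac{466862449}{97969}$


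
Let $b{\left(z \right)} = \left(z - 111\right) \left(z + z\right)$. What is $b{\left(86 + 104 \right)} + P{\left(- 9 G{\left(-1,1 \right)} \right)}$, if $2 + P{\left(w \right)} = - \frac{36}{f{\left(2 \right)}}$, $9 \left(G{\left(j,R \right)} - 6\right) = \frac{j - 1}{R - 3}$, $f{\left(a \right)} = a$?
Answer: $30000$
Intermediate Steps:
$G{\left(j,R \right)} = 6 + \frac{-1 + j}{9 \left(-3 + R\right)}$ ($G{\left(j,R \right)} = 6 + \frac{\left(j - 1\right) \frac{1}{R - 3}}{9} = 6 + \frac{\left(-1 + j\right) \frac{1}{-3 + R}}{9} = 6 + \frac{\frac{1}{-3 + R} \left(-1 + j\right)}{9} = 6 + \frac{-1 + j}{9 \left(-3 + R\right)}$)
$b{\left(z \right)} = 2 z \left(-111 + z\right)$ ($b{\left(z \right)} = \left(-111 + z\right) 2 z = 2 z \left(-111 + z\right)$)
$P{\left(w \right)} = -20$ ($P{\left(w \right)} = -2 - \frac{36}{2} = -2 - 18 = -20$)
$b{\left(86 + 104 \right)} + P{\left(- 9 G{\left(-1,1 \right)} \right)} = 2 \left(86 + 104\right) \left(-111 + \left(86 + 104\right)\right) - 20 = 2 \cdot 190 \left(-111 + 190\right) - 20 = 2 \cdot 190 \cdot 79 - 20 = 30020 - 20 = 30000$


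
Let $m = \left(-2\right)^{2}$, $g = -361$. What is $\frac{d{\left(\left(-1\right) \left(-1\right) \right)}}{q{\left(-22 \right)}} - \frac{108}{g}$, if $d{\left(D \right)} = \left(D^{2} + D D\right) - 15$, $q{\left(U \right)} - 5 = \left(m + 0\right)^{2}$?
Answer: $- \frac{2425}{7581} \approx -0.31988$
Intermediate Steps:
$m = 4$
$q{\left(U \right)} = 21$ ($q{\left(U \right)} = 5 + \left(4 + 0\right)^{2} = 5 + 4^{2} = 5 + 16 = 21$)
$d{\left(D \right)} = -15 + 2 D^{2}$ ($d{\left(D \right)} = \left(D^{2} + D^{2}\right) - 15 = 2 D^{2} - 15 = -15 + 2 D^{2}$)
$\frac{d{\left(\left(-1\right) \left(-1\right) \right)}}{q{\left(-22 \right)}} - \frac{108}{g} = \frac{-15 + 2 \left(\left(-1\right) \left(-1\right)\right)^{2}}{21} - \frac{108}{-361} = \left(-15 + 2 \cdot 1^{2}\right) \frac{1}{21} - - \frac{108}{361} = \left(-15 + 2 \cdot 1\right) \frac{1}{21} + \frac{108}{361} = \left(-15 + 2\right) \frac{1}{21} + \frac{108}{361} = \left(-13\right) \frac{1}{21} + \frac{108}{361} = - \frac{13}{21} + \frac{108}{361} = - \frac{2425}{7581}$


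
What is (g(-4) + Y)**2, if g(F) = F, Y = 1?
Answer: 9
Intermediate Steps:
(g(-4) + Y)**2 = (-4 + 1)**2 = (-3)**2 = 9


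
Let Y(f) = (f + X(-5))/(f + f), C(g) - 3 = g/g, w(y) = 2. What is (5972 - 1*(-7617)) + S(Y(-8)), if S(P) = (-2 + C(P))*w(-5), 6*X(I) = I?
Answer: 13593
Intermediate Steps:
X(I) = I/6
C(g) = 4 (C(g) = 3 + g/g = 3 + 1 = 4)
Y(f) = (-5/6 + f)/(2*f) (Y(f) = (f + (1/6)*(-5))/(f + f) = (f - 5/6)/((2*f)) = (-5/6 + f)*(1/(2*f)) = (-5/6 + f)/(2*f))
S(P) = 4 (S(P) = (-2 + 4)*2 = 2*2 = 4)
(5972 - 1*(-7617)) + S(Y(-8)) = (5972 - 1*(-7617)) + 4 = (5972 + 7617) + 4 = 13589 + 4 = 13593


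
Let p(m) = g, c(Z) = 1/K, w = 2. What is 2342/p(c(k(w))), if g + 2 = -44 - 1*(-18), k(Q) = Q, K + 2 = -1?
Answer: -1171/14 ≈ -83.643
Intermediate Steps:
K = -3 (K = -2 - 1 = -3)
c(Z) = -⅓ (c(Z) = 1/(-3) = -⅓)
g = -28 (g = -2 + (-44 - 1*(-18)) = -2 + (-44 + 18) = -2 - 26 = -28)
p(m) = -28
2342/p(c(k(w))) = 2342/(-28) = 2342*(-1/28) = -1171/14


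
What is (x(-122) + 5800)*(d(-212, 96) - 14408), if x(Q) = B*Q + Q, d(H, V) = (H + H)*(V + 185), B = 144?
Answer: 1587933280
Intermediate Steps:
d(H, V) = 2*H*(185 + V) (d(H, V) = (2*H)*(185 + V) = 2*H*(185 + V))
x(Q) = 145*Q (x(Q) = 144*Q + Q = 145*Q)
(x(-122) + 5800)*(d(-212, 96) - 14408) = (145*(-122) + 5800)*(2*(-212)*(185 + 96) - 14408) = (-17690 + 5800)*(2*(-212)*281 - 14408) = -11890*(-119144 - 14408) = -11890*(-133552) = 1587933280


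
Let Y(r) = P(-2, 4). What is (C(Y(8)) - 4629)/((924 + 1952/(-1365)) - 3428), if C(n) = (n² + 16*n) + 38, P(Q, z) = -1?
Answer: 3143595/1709956 ≈ 1.8384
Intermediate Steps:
Y(r) = -1
C(n) = 38 + n² + 16*n
(C(Y(8)) - 4629)/((924 + 1952/(-1365)) - 3428) = ((38 + (-1)² + 16*(-1)) - 4629)/((924 + 1952/(-1365)) - 3428) = ((38 + 1 - 16) - 4629)/((924 + 1952*(-1/1365)) - 3428) = (23 - 4629)/((924 - 1952/1365) - 3428) = -4606/(1259308/1365 - 3428) = -4606/(-3419912/1365) = -4606*(-1365/3419912) = 3143595/1709956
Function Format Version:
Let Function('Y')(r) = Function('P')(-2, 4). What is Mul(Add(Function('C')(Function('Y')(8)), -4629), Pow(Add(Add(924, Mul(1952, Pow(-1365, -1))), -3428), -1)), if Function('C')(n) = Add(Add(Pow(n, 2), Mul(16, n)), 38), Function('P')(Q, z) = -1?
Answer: Rational(3143595, 1709956) ≈ 1.8384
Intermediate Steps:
Function('Y')(r) = -1
Function('C')(n) = Add(38, Pow(n, 2), Mul(16, n))
Mul(Add(Function('C')(Function('Y')(8)), -4629), Pow(Add(Add(924, Mul(1952, Pow(-1365, -1))), -3428), -1)) = Mul(Add(Add(38, Pow(-1, 2), Mul(16, -1)), -4629), Pow(Add(Add(924, Mul(1952, Pow(-1365, -1))), -3428), -1)) = Mul(Add(Add(38, 1, -16), -4629), Pow(Add(Add(924, Mul(1952, Rational(-1, 1365))), -3428), -1)) = Mul(Add(23, -4629), Pow(Add(Add(924, Rational(-1952, 1365)), -3428), -1)) = Mul(-4606, Pow(Add(Rational(1259308, 1365), -3428), -1)) = Mul(-4606, Pow(Rational(-3419912, 1365), -1)) = Mul(-4606, Rational(-1365, 3419912)) = Rational(3143595, 1709956)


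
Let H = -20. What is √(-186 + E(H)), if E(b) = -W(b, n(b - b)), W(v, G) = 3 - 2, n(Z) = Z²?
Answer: I*√187 ≈ 13.675*I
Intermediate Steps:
W(v, G) = 1
E(b) = -1 (E(b) = -1*1 = -1)
√(-186 + E(H)) = √(-186 - 1) = √(-187) = I*√187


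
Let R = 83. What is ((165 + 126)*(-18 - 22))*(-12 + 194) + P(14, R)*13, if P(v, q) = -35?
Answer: -2118935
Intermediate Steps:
((165 + 126)*(-18 - 22))*(-12 + 194) + P(14, R)*13 = ((165 + 126)*(-18 - 22))*(-12 + 194) - 35*13 = (291*(-40))*182 - 455 = -11640*182 - 455 = -2118480 - 455 = -2118935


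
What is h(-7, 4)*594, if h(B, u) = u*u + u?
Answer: 11880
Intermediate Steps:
h(B, u) = u + u² (h(B, u) = u² + u = u + u²)
h(-7, 4)*594 = (4*(1 + 4))*594 = (4*5)*594 = 20*594 = 11880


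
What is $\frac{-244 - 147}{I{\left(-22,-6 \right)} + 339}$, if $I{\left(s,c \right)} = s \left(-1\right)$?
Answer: $- \frac{391}{361} \approx -1.0831$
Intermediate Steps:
$I{\left(s,c \right)} = - s$
$\frac{-244 - 147}{I{\left(-22,-6 \right)} + 339} = \frac{-244 - 147}{\left(-1\right) \left(-22\right) + 339} = - \frac{391}{22 + 339} = - \frac{391}{361}$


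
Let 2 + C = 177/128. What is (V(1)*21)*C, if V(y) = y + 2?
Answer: -4977/128 ≈ -38.883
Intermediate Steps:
V(y) = 2 + y
C = -79/128 (C = -2 + 177/128 = -79/128 ≈ -0.61719)
(V(1)*21)*C = ((2 + 1)*21)*(-79/128) = (3*21)*(-79/128) = 63*(-79/128) = -4977/128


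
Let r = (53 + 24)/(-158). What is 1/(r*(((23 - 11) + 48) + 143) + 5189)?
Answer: 158/804231 ≈ 0.00019646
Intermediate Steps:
r = -77/158 (r = 77*(-1/158) = -77/158 ≈ -0.48734)
1/(r*(((23 - 11) + 48) + 143) + 5189) = 1/(-77*(((23 - 11) + 48) + 143)/158 + 5189) = 1/(-77*((12 + 48) + 143)/158 + 5189) = 1/(-77*(60 + 143)/158 + 5189) = 1/(-77/158*203 + 5189) = 1/(-15631/158 + 5189) = 1/(804231/158) = 158/804231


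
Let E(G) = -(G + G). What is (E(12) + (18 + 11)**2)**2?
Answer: 667489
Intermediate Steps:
E(G) = -2*G
(E(12) + (18 + 11)**2)**2 = (-2*12 + (18 + 11)**2)**2 = (-24 + 29**2)**2 = (-24 + 841)**2 = 817**2 = 667489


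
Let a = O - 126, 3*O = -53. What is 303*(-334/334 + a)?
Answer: -43834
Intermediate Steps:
O = -53/3 (O = (⅓)*(-53) = -53/3 ≈ -17.667)
a = -431/3 (a = -53/3 - 126 = -431/3 ≈ -143.67)
303*(-334/334 + a) = 303*(-334/334 - 431/3) = 303*(-334*1/334 - 431/3) = 303*(-1 - 431/3) = 303*(-434/3) = -43834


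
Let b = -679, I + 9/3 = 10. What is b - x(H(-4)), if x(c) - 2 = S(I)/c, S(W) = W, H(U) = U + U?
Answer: -5441/8 ≈ -680.13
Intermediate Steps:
I = 7 (I = -3 + 10 = 7)
H(U) = 2*U
x(c) = 2 + 7/c
b - x(H(-4)) = -679 - (2 + 7/((2*(-4)))) = -679 - (2 + 7/(-8)) = -679 - (2 + 7*(-1/8)) = -679 - (2 - 7/8) = -679 - 1*9/8 = -679 - 9/8 = -5441/8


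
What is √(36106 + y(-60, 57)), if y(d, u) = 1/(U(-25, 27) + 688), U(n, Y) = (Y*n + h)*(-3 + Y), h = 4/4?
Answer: √1118419454/176 ≈ 190.02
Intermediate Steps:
h = 1 (h = 4*(¼) = 1)
U(n, Y) = (1 + Y*n)*(-3 + Y) (U(n, Y) = (Y*n + 1)*(-3 + Y) = (1 + Y*n)*(-3 + Y))
y(d, u) = -1/15488 (y(d, u) = 1/((-3 + 27 - 25*27² - 3*27*(-25)) + 688) = 1/((-3 + 27 - 25*729 + 2025) + 688) = 1/((-3 + 27 - 18225 + 2025) + 688) = 1/(-16176 + 688) = 1/(-15488) = -1/15488)
√(36106 + y(-60, 57)) = √(36106 - 1/15488) = √(559209727/15488) = √1118419454/176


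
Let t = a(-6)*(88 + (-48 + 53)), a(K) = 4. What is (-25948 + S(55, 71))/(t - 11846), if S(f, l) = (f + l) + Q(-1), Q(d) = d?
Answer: 25823/11474 ≈ 2.2506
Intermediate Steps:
t = 372 (t = 4*(88 + (-48 + 53)) = 4*(88 + 5) = 4*93 = 372)
S(f, l) = -1 + f + l (S(f, l) = (f + l) - 1 = -1 + f + l)
(-25948 + S(55, 71))/(t - 11846) = (-25948 + (-1 + 55 + 71))/(372 - 11846) = (-25948 + 125)/(-11474) = -25823*(-1/11474) = 25823/11474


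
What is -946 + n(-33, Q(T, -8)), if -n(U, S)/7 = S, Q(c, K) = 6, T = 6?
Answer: -988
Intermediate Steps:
n(U, S) = -7*S
-946 + n(-33, Q(T, -8)) = -946 - 7*6 = -946 - 42 = -988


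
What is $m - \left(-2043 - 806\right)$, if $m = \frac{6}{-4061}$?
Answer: $\frac{11569783}{4061} \approx 2849.0$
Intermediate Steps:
$m = - \frac{6}{4061}$ ($m = 6 \left(- \frac{1}{4061}\right) = - \frac{6}{4061} \approx -0.0014775$)
$m - \left(-2043 - 806\right) = - \frac{6}{4061} - \left(-2043 - 806\right) = - \frac{6}{4061} - -2849 = - \frac{6}{4061} + 2849 = \frac{11569783}{4061}$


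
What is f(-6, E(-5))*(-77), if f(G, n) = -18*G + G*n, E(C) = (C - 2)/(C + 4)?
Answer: -5082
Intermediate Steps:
E(C) = (-2 + C)/(4 + C)
f(-6, E(-5))*(-77) = -6*(-18 + (-2 - 5)/(4 - 5))*(-77) = -6*(-18 - 7/(-1))*(-77) = -6*(-18 - 1*(-7))*(-77) = -6*(-18 + 7)*(-77) = -6*(-11)*(-77) = 66*(-77) = -5082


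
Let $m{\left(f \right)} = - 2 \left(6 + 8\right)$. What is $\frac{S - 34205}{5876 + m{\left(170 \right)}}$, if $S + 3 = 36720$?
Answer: $\frac{314}{731} \approx 0.42955$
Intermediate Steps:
$S = 36717$ ($S = -3 + 36720 = 36717$)
$m{\left(f \right)} = -28$ ($m{\left(f \right)} = \left(-2\right) 14 = -28$)
$\frac{S - 34205}{5876 + m{\left(170 \right)}} = \frac{36717 - 34205}{5876 - 28} = \frac{2512}{5848} = 2512 \cdot \frac{1}{5848} = \frac{314}{731}$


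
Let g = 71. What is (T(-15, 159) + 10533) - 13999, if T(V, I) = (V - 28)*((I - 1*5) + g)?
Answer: -13141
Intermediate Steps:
T(V, I) = (-28 + V)*(66 + I) (T(V, I) = (V - 28)*((I - 1*5) + 71) = (-28 + V)*((I - 5) + 71) = (-28 + V)*((-5 + I) + 71) = (-28 + V)*(66 + I))
(T(-15, 159) + 10533) - 13999 = ((-1848 - 28*159 + 66*(-15) + 159*(-15)) + 10533) - 13999 = ((-1848 - 4452 - 990 - 2385) + 10533) - 13999 = (-9675 + 10533) - 13999 = 858 - 13999 = -13141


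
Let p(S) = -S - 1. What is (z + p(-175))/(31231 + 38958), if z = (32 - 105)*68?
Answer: -4790/70189 ≈ -0.068244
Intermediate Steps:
p(S) = -1 - S
z = -4964 (z = -73*68 = -4964)
(z + p(-175))/(31231 + 38958) = (-4964 + (-1 - 1*(-175)))/(31231 + 38958) = (-4964 + (-1 + 175))/70189 = (-4964 + 174)*(1/70189) = -4790*1/70189 = -4790/70189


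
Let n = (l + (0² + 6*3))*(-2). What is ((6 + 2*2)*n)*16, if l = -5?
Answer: -4160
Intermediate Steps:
n = -26 (n = (-5 + (0² + 6*3))*(-2) = (-5 + (0 + 18))*(-2) = (-5 + 18)*(-2) = 13*(-2) = -26)
((6 + 2*2)*n)*16 = ((6 + 2*2)*(-26))*16 = ((6 + 4)*(-26))*16 = (10*(-26))*16 = -260*16 = -4160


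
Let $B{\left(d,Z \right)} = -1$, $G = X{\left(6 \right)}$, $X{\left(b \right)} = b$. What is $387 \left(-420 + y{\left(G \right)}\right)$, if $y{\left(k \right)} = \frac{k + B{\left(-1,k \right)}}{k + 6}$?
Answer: $- \frac{649515}{4} \approx -1.6238 \cdot 10^{5}$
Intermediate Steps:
$G = 6$
$y{\left(k \right)} = \frac{-1 + k}{6 + k}$ ($y{\left(k \right)} = \frac{k - 1}{k + 6} = \frac{-1 + k}{6 + k}$)
$387 \left(-420 + y{\left(G \right)}\right) = 387 \left(-420 + \frac{-1 + 6}{6 + 6}\right) = 387 \left(-420 + \frac{1}{12} \cdot 5\right) = 387 \left(-420 + \frac{5}{12}\right) = 387 \left(- \frac{5035}{12}\right) = - \frac{649515}{4}$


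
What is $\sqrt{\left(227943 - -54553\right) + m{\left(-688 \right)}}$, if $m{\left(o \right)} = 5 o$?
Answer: $4 \sqrt{17441} \approx 528.26$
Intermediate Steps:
$\sqrt{\left(227943 - -54553\right) + m{\left(-688 \right)}} = \sqrt{\left(227943 - -54553\right) + 5 \left(-688\right)} = \sqrt{\left(227943 + 54553\right) - 3440} = \sqrt{282496 - 3440} = \sqrt{279056} = 4 \sqrt{17441}$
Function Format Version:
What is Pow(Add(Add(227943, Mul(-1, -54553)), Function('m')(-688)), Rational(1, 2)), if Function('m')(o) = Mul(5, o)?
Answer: Mul(4, Pow(17441, Rational(1, 2))) ≈ 528.26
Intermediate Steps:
Pow(Add(Add(227943, Mul(-1, -54553)), Function('m')(-688)), Rational(1, 2)) = Pow(Add(Add(227943, Mul(-1, -54553)), Mul(5, -688)), Rational(1, 2)) = Pow(Add(Add(227943, 54553), -3440), Rational(1, 2)) = Pow(Add(282496, -3440), Rational(1, 2)) = Pow(279056, Rational(1, 2)) = Mul(4, Pow(17441, Rational(1, 2)))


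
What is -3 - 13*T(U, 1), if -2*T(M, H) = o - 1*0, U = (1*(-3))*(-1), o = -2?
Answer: -16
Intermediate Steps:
U = 3 (U = -3*(-1) = 3)
T(M, H) = 1 (T(M, H) = -(-2 - 1*0)/2 = -(-2 + 0)/2 = -½*(-2) = 1)
-3 - 13*T(U, 1) = -3 - 13*1 = -3 - 13 = -16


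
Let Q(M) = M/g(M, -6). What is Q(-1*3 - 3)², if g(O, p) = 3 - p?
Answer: 4/9 ≈ 0.44444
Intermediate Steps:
Q(M) = M/9 (Q(M) = M/(3 - 1*(-6)) = M/(3 + 6) = M/9)
Q(-1*3 - 3)² = ((-1*3 - 3)/9)² = ((-3 - 3)/9)² = ((⅑)*(-6))² = (-⅔)² = 4/9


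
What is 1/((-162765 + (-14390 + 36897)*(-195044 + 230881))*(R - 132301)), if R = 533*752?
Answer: 1/216536025797910 ≈ 4.6182e-15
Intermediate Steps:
R = 400816
1/((-162765 + (-14390 + 36897)*(-195044 + 230881))*(R - 132301)) = 1/((-162765 + (-14390 + 36897)*(-195044 + 230881))*(400816 - 132301)) = 1/((-162765 + 22507*35837)*268515) = 1/((-162765 + 806583359)*268515) = 1/(806420594*268515) = 1/216536025797910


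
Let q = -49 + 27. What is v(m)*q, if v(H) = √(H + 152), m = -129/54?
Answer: -11*√5386/3 ≈ -269.09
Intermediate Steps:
q = -22
m = -43/18 (m = -129*1/54 = -43/18 ≈ -2.3889)
v(H) = √(152 + H)
v(m)*q = √(152 - 43/18)*(-22) = √(2693/18)*(-22) = (√5386/6)*(-22) = -11*√5386/3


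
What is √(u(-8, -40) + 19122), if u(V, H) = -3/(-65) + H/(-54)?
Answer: √6544295745/585 ≈ 138.29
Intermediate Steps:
u(V, H) = 3/65 - H/54 (u(V, H) = -3*(-1/65) + H*(-1/54) = 3/65 - H/54)
√(u(-8, -40) + 19122) = √((3/65 - 1/54*(-40)) + 19122) = √((3/65 + 20/27) + 19122) = √(1381/1755 + 19122) = √(33560491/1755) = √6544295745/585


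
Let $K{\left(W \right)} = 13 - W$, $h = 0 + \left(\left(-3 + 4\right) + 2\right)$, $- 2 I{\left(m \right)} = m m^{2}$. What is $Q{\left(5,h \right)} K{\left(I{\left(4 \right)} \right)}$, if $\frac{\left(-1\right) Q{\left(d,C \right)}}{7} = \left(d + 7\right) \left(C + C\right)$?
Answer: $-22680$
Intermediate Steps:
$I{\left(m \right)} = - \frac{m^{3}}{2}$ ($I{\left(m \right)} = - \frac{m m^{2}}{2} = - \frac{m^{3}}{2}$)
$h = 3$ ($h = 0 + \left(1 + 2\right) = 0 + 3 = 3$)
$Q{\left(d,C \right)} = - 14 C \left(7 + d\right)$ ($Q{\left(d,C \right)} = - 7 \left(d + 7\right) \left(C + C\right) = - 7 \left(7 + d\right) 2 C = - 7 \cdot 2 C \left(7 + d\right) = - 14 C \left(7 + d\right)$)
$Q{\left(5,h \right)} K{\left(I{\left(4 \right)} \right)} = \left(-14\right) 3 \left(7 + 5\right) \left(13 - - \frac{4^{3}}{2}\right) = \left(-14\right) 3 \cdot 12 \left(13 - \left(- \frac{1}{2}\right) 64\right) = - 504 \left(13 - -32\right) = - 504 \left(13 + 32\right) = \left(-504\right) 45 = -22680$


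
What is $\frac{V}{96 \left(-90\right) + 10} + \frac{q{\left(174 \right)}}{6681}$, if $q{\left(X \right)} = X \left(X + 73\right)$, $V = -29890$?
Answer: $\frac{19019841}{1921901} \approx 9.8964$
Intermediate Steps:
$q{\left(X \right)} = X \left(73 + X\right)$
$\frac{V}{96 \left(-90\right) + 10} + \frac{q{\left(174 \right)}}{6681} = - \frac{29890}{96 \left(-90\right) + 10} + \frac{174 \left(73 + 174\right)}{6681} = - \frac{29890}{-8640 + 10} + 174 \cdot 247 \cdot \frac{1}{6681} = - \frac{29890}{-8630} + 42978 \cdot \frac{1}{6681} = \left(-29890\right) \left(- \frac{1}{8630}\right) + \frac{14326}{2227} = \frac{2989}{863} + \frac{14326}{2227} = \frac{19019841}{1921901}$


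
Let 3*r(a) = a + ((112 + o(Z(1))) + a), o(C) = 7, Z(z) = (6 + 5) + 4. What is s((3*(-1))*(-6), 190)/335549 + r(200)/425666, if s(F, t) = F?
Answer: 65711965/142831800634 ≈ 0.00046007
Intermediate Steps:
Z(z) = 15 (Z(z) = 11 + 4 = 15)
r(a) = 119/3 + 2*a/3 (r(a) = (a + ((112 + 7) + a))/3 = (a + (119 + a))/3 = (119 + 2*a)/3 = 119/3 + 2*a/3)
s((3*(-1))*(-6), 190)/335549 + r(200)/425666 = ((3*(-1))*(-6))/335549 + (119/3 + (2/3)*200)/425666 = -3*(-6)*(1/335549) + (119/3 + 400/3)*(1/425666) = 18*(1/335549) + 173*(1/425666) = 18/335549 + 173/425666 = 65711965/142831800634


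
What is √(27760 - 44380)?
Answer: 2*I*√4155 ≈ 128.92*I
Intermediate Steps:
√(27760 - 44380) = √(-16620) = 2*I*√4155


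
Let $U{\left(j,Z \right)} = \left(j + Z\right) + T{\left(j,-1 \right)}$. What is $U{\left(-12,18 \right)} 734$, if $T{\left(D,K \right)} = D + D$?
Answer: $-13212$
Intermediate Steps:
$T{\left(D,K \right)} = 2 D$
$U{\left(j,Z \right)} = Z + 3 j$ ($U{\left(j,Z \right)} = \left(j + Z\right) + 2 j = \left(Z + j\right) + 2 j = Z + 3 j$)
$U{\left(-12,18 \right)} 734 = \left(18 + 3 \left(-12\right)\right) 734 = \left(18 - 36\right) 734 = \left(-18\right) 734 = -13212$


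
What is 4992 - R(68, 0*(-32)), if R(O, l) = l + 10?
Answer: 4982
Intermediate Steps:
R(O, l) = 10 + l
4992 - R(68, 0*(-32)) = 4992 - (10 + 0*(-32)) = 4992 - (10 + 0) = 4992 - 1*10 = 4992 - 10 = 4982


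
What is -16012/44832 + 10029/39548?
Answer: -11476403/110813496 ≈ -0.10356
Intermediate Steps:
-16012/44832 + 10029/39548 = -16012*1/44832 + 10029*(1/39548) = -4003/11208 + 10029/39548 = -11476403/110813496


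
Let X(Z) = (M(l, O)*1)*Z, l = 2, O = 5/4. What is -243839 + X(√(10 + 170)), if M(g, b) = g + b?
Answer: -243839 + 39*√5/2 ≈ -2.4380e+5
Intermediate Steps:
O = 5/4 (O = 5*(¼) = 5/4 ≈ 1.2500)
M(g, b) = b + g
X(Z) = 13*Z/4 (X(Z) = ((5/4 + 2)*1)*Z = ((13/4)*1)*Z = 13*Z/4)
-243839 + X(√(10 + 170)) = -243839 + 13*√(10 + 170)/4 = -243839 + 13*√180/4 = -243839 + 13*(6*√5)/4 = -243839 + 39*√5/2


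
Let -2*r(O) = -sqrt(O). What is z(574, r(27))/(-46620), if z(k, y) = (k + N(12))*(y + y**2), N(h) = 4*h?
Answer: -933/10360 - 311*sqrt(3)/15540 ≈ -0.12472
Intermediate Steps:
r(O) = sqrt(O)/2 (r(O) = -(-1)*sqrt(O)/2 = sqrt(O)/2)
z(k, y) = (48 + k)*(y + y**2) (z(k, y) = (k + 4*12)*(y + y**2) = (k + 48)*(y + y**2) = (48 + k)*(y + y**2))
z(574, r(27))/(-46620) = ((sqrt(27)/2)*(48 + 574 + 48*(sqrt(27)/2) + 574*(sqrt(27)/2)))/(-46620) = (((3*sqrt(3))/2)*(48 + 574 + 48*((3*sqrt(3))/2) + 574*((3*sqrt(3))/2)))*(-1/46620) = ((3*sqrt(3)/2)*(48 + 574 + 48*(3*sqrt(3)/2) + 574*(3*sqrt(3)/2)))*(-1/46620) = ((3*sqrt(3)/2)*(48 + 574 + 72*sqrt(3) + 861*sqrt(3)))*(-1/46620) = ((3*sqrt(3)/2)*(622 + 933*sqrt(3)))*(-1/46620) = (3*sqrt(3)*(622 + 933*sqrt(3))/2)*(-1/46620) = -sqrt(3)*(622 + 933*sqrt(3))/31080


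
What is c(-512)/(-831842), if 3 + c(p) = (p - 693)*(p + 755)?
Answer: 146409/415921 ≈ 0.35201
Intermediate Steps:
c(p) = -3 + (-693 + p)*(755 + p) (c(p) = -3 + (p - 693)*(p + 755) = -3 + (-693 + p)*(755 + p))
c(-512)/(-831842) = (-523218 + (-512)**2 + 62*(-512))/(-831842) = (-523218 + 262144 - 31744)*(-1/831842) = -292818*(-1/831842) = 146409/415921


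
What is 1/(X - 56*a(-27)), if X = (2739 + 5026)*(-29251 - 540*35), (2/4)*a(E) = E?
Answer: -1/373889491 ≈ -2.6746e-9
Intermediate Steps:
a(E) = 2*E
X = -373892515 (X = 7765*(-29251 - 18900) = 7765*(-48151) = -373892515)
1/(X - 56*a(-27)) = 1/(-373892515 - 112*(-27)) = 1/(-373892515 - 56*(-54)) = 1/(-373892515 + 3024) = 1/(-373889491) = -1/373889491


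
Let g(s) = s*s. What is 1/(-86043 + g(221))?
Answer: -1/37202 ≈ -2.6880e-5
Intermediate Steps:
g(s) = s**2
1/(-86043 + g(221)) = 1/(-86043 + 221**2) = 1/(-86043 + 48841) = 1/(-37202) = -1/37202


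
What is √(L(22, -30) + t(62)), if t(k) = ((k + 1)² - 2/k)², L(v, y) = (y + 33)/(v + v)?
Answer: √7326961162609/682 ≈ 3969.0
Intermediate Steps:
L(v, y) = (33 + y)/(2*v) (L(v, y) = (33 + y)/((2*v)) = (33 + y)*(1/(2*v)) = (33 + y)/(2*v))
t(k) = ((1 + k)² - 2/k)²
√(L(22, -30) + t(62)) = √((½)*(33 - 30)/22 + (-2 + 62*(1 + 62)²)²/62²) = √((½)*(1/22)*3 + (-2 + 62*63²)²/3844) = √(3/44 + (-2 + 62*3969)²/3844) = √(3/44 + (-2 + 246078)²/3844) = √(3/44 + (1/3844)*246076²) = √(3/44 + (1/3844)*60553397776) = √(3/44 + 15138349444/961) = √(666087378419/42284) = √7326961162609/682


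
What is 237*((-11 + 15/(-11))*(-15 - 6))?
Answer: 676872/11 ≈ 61534.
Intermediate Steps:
237*((-11 + 15/(-11))*(-15 - 6)) = 237*((-11 + 15*(-1/11))*(-21)) = 237*((-11 - 15/11)*(-21)) = 237*(-136/11*(-21)) = 237*(2856/11) = 676872/11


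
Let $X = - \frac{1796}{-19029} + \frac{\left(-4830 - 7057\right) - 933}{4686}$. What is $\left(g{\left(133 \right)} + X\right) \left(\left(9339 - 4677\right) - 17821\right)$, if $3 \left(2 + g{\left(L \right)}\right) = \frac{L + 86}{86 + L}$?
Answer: $\frac{842509830671}{14861649} \approx 56690.0$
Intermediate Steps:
$g{\left(L \right)} = - \frac{5}{3}$ ($g{\left(L \right)} = -2 + \frac{\left(L + 86\right) \frac{1}{86 + L}}{3} = -2 + \frac{\left(86 + L\right) \frac{1}{86 + L}}{3} = -2 + \frac{1}{3} \cdot 1 = -2 + \frac{1}{3} = - \frac{5}{3}$)
$X = - \frac{13085318}{4953883}$ ($X = \left(-1796\right) \left(- \frac{1}{19029}\right) + \left(-11887 - 933\right) \frac{1}{4686} = \frac{1796}{19029} - \frac{6410}{2343} = - \frac{13085318}{4953883} \approx -2.6414$)
$\left(g{\left(133 \right)} + X\right) \left(\left(9339 - 4677\right) - 17821\right) = \left(- \frac{5}{3} - \frac{13085318}{4953883}\right) \left(\left(9339 - 4677\right) - 17821\right) = - \frac{64025369 \left(\left(9339 - 4677\right) - 17821\right)}{14861649} = - \frac{64025369 \left(4662 - 17821\right)}{14861649} = \left(- \frac{64025369}{14861649}\right) \left(-13159\right) = \frac{842509830671}{14861649}$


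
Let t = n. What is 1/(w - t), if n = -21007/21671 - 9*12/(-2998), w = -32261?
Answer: -32484829/1047962749110 ≈ -3.0998e-5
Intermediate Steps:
n = -30319259/32484829 (n = -21007*1/21671 - 108*(-1/2998) = -21007/21671 + 54/1499 = -30319259/32484829 ≈ -0.93334)
t = -30319259/32484829 ≈ -0.93334
1/(w - t) = 1/(-32261 - 1*(-30319259/32484829)) = 1/(-32261 + 30319259/32484829) = 1/(-1047962749110/32484829) = -32484829/1047962749110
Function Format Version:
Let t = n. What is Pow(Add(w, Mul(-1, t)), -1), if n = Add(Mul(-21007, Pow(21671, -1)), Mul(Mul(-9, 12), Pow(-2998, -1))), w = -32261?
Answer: Rational(-32484829, 1047962749110) ≈ -3.0998e-5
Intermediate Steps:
n = Rational(-30319259, 32484829) (n = Add(Mul(-21007, Rational(1, 21671)), Mul(-108, Rational(-1, 2998))) = Add(Rational(-21007, 21671), Rational(54, 1499)) = Rational(-30319259, 32484829) ≈ -0.93334)
t = Rational(-30319259, 32484829) ≈ -0.93334
Pow(Add(w, Mul(-1, t)), -1) = Pow(Add(-32261, Mul(-1, Rational(-30319259, 32484829))), -1) = Pow(Add(-32261, Rational(30319259, 32484829)), -1) = Pow(Rational(-1047962749110, 32484829), -1) = Rational(-32484829, 1047962749110)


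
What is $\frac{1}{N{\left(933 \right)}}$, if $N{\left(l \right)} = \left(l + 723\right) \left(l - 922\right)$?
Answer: $\frac{1}{18216} \approx 5.4897 \cdot 10^{-5}$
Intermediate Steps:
$N{\left(l \right)} = \left(-922 + l\right) \left(723 + l\right)$ ($N{\left(l \right)} = \left(723 + l\right) \left(-922 + l\right) = \left(-922 + l\right) \left(723 + l\right)$)
$\frac{1}{N{\left(933 \right)}} = \frac{1}{-666606 + 933^{2} - 185667} = \frac{1}{-666606 + 870489 - 185667} = \frac{1}{18216}$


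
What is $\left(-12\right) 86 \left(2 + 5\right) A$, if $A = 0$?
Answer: $0$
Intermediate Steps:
$\left(-12\right) 86 \left(2 + 5\right) A = \left(-12\right) 86 \left(2 + 5\right) 0 = - 1032 \cdot 7 \cdot 0 = \left(-1032\right) 0 = 0$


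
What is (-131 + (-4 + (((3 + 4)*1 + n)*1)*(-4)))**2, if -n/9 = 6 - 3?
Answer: 3025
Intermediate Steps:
n = -27 (n = -9*(6 - 3) = -9*3 = -27)
(-131 + (-4 + (((3 + 4)*1 + n)*1)*(-4)))**2 = (-131 + (-4 + (((3 + 4)*1 - 27)*1)*(-4)))**2 = (-131 + (-4 + ((7*1 - 27)*1)*(-4)))**2 = (-131 + (-4 + ((7 - 27)*1)*(-4)))**2 = (-131 + (-4 - 20*1*(-4)))**2 = (-131 + (-4 - 20*(-4)))**2 = (-131 + (-4 + 80))**2 = (-131 + 76)**2 = (-55)**2 = 3025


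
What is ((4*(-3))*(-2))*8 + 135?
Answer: 327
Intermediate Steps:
((4*(-3))*(-2))*8 + 135 = -12*(-2)*8 + 135 = 24*8 + 135 = 192 + 135 = 327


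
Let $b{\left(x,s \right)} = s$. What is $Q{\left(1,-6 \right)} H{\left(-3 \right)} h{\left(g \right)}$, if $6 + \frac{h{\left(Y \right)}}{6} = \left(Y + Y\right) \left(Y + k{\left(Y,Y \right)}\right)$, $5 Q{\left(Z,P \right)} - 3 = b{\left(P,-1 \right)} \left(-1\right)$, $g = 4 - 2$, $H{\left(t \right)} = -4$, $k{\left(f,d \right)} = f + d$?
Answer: $- \frac{1728}{5} \approx -345.6$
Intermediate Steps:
$k{\left(f,d \right)} = d + f$
$g = 2$
$Q{\left(Z,P \right)} = \frac{4}{5}$ ($Q{\left(Z,P \right)} = \frac{3}{5} + \frac{\left(-1\right) \left(-1\right)}{5} = \frac{3}{5} + \frac{1}{5} \cdot 1 = \frac{3}{5} + \frac{1}{5} = \frac{4}{5}$)
$h{\left(Y \right)} = -36 + 36 Y^{2}$ ($h{\left(Y \right)} = -36 + 6 \left(Y + Y\right) \left(Y + \left(Y + Y\right)\right) = -36 + 6 \cdot 2 Y \left(Y + 2 Y\right) = -36 + 6 \cdot 2 Y 3 Y = -36 + 6 \cdot 6 Y^{2} = -36 + 36 Y^{2}$)
$Q{\left(1,-6 \right)} H{\left(-3 \right)} h{\left(g \right)} = \frac{4}{5} \left(-4\right) \left(-36 + 36 \cdot 2^{2}\right) = - \frac{16 \left(-36 + 36 \cdot 4\right)}{5} = - \frac{16 \left(-36 + 144\right)}{5} = \left(- \frac{16}{5}\right) 108 = - \frac{1728}{5}$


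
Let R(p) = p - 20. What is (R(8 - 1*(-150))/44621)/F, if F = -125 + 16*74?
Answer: 46/15751213 ≈ 2.9204e-6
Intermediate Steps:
R(p) = -20 + p
F = 1059 (F = -125 + 1184 = 1059)
(R(8 - 1*(-150))/44621)/F = ((-20 + (8 - 1*(-150)))/44621)/1059 = ((-20 + (8 + 150))*(1/44621))*(1/1059) = ((-20 + 158)*(1/44621))*(1/1059) = (138*(1/44621))*(1/1059) = (138/44621)*(1/1059) = 46/15751213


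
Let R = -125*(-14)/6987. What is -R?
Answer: -1750/6987 ≈ -0.25046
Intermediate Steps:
R = 1750/6987 (R = 1750*(1/6987) = 1750/6987 ≈ 0.25046)
-R = -1*1750/6987 = -1750/6987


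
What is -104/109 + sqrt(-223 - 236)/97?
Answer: -104/109 + 3*I*sqrt(51)/97 ≈ -0.95413 + 0.22087*I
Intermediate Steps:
-104/109 + sqrt(-223 - 236)/97 = -104*1/109 + sqrt(-459)*(1/97) = -104/109 + (3*I*sqrt(51))*(1/97) = -104/109 + 3*I*sqrt(51)/97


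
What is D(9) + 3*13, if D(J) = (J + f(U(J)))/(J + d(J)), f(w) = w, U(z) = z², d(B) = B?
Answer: 44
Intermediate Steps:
D(J) = (J + J²)/(2*J) (D(J) = (J + J²)/(J + J) = (J + J²)/((2*J)) = (J + J²)*(1/(2*J)) = (J + J²)/(2*J))
D(9) + 3*13 = (½ + (½)*9) + 3*13 = (½ + 9/2) + 39 = 5 + 39 = 44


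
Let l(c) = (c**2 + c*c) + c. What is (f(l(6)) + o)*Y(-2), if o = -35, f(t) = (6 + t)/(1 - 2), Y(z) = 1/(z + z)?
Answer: 119/4 ≈ 29.750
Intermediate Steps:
Y(z) = 1/(2*z)
l(c) = c + 2*c**2 (l(c) = (c**2 + c**2) + c = 2*c**2 + c = c + 2*c**2)
f(t) = -6 - t (f(t) = (6 + t)/(-1) = (6 + t)*(-1) = -6 - t)
(f(l(6)) + o)*Y(-2) = ((-6 - 6*(1 + 2*6)) - 35)*((1/2)/(-2)) = ((-6 - 6*(1 + 12)) - 35)*((1/2)*(-1/2)) = ((-6 - 6*13) - 35)*(-1/4) = ((-6 - 1*78) - 35)*(-1/4) = ((-6 - 78) - 35)*(-1/4) = (-84 - 35)*(-1/4) = -119*(-1/4) = 119/4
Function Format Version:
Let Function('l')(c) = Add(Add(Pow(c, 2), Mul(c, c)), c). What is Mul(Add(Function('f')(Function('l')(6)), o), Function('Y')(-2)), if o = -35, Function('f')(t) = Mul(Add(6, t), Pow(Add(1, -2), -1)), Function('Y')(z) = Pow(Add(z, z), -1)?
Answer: Rational(119, 4) ≈ 29.750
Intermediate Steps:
Function('Y')(z) = Mul(Rational(1, 2), Pow(z, -1)) (Function('Y')(z) = Pow(Mul(2, z), -1) = Mul(Rational(1, 2), Pow(z, -1)))
Function('l')(c) = Add(c, Mul(2, Pow(c, 2))) (Function('l')(c) = Add(Add(Pow(c, 2), Pow(c, 2)), c) = Add(Mul(2, Pow(c, 2)), c) = Add(c, Mul(2, Pow(c, 2))))
Function('f')(t) = Add(-6, Mul(-1, t)) (Function('f')(t) = Mul(Add(6, t), Pow(-1, -1)) = Mul(Add(6, t), -1) = Add(-6, Mul(-1, t)))
Mul(Add(Function('f')(Function('l')(6)), o), Function('Y')(-2)) = Mul(Add(Add(-6, Mul(-1, Mul(6, Add(1, Mul(2, 6))))), -35), Mul(Rational(1, 2), Pow(-2, -1))) = Mul(Add(Add(-6, Mul(-1, Mul(6, Add(1, 12)))), -35), Mul(Rational(1, 2), Rational(-1, 2))) = Mul(Add(Add(-6, Mul(-1, Mul(6, 13))), -35), Rational(-1, 4)) = Mul(Add(Add(-6, Mul(-1, 78)), -35), Rational(-1, 4)) = Mul(Add(Add(-6, -78), -35), Rational(-1, 4)) = Mul(Add(-84, -35), Rational(-1, 4)) = Mul(-119, Rational(-1, 4)) = Rational(119, 4)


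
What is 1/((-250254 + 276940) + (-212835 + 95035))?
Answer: -1/91114 ≈ -1.0975e-5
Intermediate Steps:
1/((-250254 + 276940) + (-212835 + 95035)) = 1/(26686 - 117800) = 1/(-91114) = -1/91114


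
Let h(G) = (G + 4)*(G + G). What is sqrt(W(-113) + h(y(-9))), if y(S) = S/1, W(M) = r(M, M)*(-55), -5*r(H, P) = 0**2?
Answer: 3*sqrt(10) ≈ 9.4868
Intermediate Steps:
r(H, P) = 0 (r(H, P) = -1/5*0**2 = -1/5*0 = 0)
W(M) = 0 (W(M) = 0*(-55) = 0)
y(S) = S (y(S) = S*1 = S)
h(G) = 2*G*(4 + G) (h(G) = (4 + G)*(2*G) = 2*G*(4 + G))
sqrt(W(-113) + h(y(-9))) = sqrt(0 + 2*(-9)*(4 - 9)) = sqrt(0 + 2*(-9)*(-5)) = sqrt(0 + 90) = sqrt(90) = 3*sqrt(10)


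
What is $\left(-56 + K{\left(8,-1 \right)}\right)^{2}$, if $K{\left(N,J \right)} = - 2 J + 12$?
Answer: $1764$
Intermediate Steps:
$K{\left(N,J \right)} = 12 - 2 J$
$\left(-56 + K{\left(8,-1 \right)}\right)^{2} = \left(-56 + \left(12 - -2\right)\right)^{2} = \left(-56 + \left(12 + 2\right)\right)^{2} = \left(-56 + 14\right)^{2} = \left(-42\right)^{2} = 1764$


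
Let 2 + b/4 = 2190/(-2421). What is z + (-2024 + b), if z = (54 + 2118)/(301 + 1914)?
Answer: -3636925156/1787505 ≈ -2034.6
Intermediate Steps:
b = -9376/807 (b = -8 + 4*(2190/(-2421)) = -8 + 4*(2190*(-1/2421)) = -8 + 4*(-730/807) = -8 - 2920/807 = -9376/807 ≈ -11.618)
z = 2172/2215 ≈ 0.98059
z + (-2024 + b) = 2172/2215 + (-2024 - 9376/807) = 2172/2215 - 1642744/807 = -3636925156/1787505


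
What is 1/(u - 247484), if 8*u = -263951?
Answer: -8/2243823 ≈ -3.5653e-6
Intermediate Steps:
u = -263951/8 (u = (⅛)*(-263951) = -263951/8 ≈ -32994.)
1/(u - 247484) = 1/(-263951/8 - 247484) = 1/(-2243823/8) = -8/2243823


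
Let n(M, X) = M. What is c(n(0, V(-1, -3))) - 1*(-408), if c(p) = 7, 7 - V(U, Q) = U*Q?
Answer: 415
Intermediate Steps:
V(U, Q) = 7 - Q*U (V(U, Q) = 7 - U*Q = 7 - Q*U)
c(n(0, V(-1, -3))) - 1*(-408) = 7 - 1*(-408) = 7 + 408 = 415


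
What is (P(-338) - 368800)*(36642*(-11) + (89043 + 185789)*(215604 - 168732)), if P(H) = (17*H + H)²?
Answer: 472059569079277152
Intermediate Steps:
P(H) = 324*H² (P(H) = (18*H)² = 324*H²)
(P(-338) - 368800)*(36642*(-11) + (89043 + 185789)*(215604 - 168732)) = (324*(-338)² - 368800)*(36642*(-11) + (89043 + 185789)*(215604 - 168732)) = (324*114244 - 368800)*(-403062 + 274832*46872) = (37015056 - 368800)*(-403062 + 12881925504) = 36646256*12881522442 = 472059569079277152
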